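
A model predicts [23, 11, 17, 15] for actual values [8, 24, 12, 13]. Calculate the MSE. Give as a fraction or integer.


MSE = (1/4) * ((8-23)^2=225 + (24-11)^2=169 + (12-17)^2=25 + (13-15)^2=4). Sum = 423. MSE = 423/4.

423/4


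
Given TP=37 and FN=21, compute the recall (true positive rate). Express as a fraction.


Recall = TP / (TP + FN) = 37 / 58 = 37/58.

37/58


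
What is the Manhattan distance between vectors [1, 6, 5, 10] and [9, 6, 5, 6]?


d = sum of absolute differences: |1-9|=8 + |6-6|=0 + |5-5|=0 + |10-6|=4 = 12.

12


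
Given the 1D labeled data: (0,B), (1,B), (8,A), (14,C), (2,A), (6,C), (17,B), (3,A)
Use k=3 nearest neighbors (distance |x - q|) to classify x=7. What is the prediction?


Distances: |0-7|=7, |1-7|=6, |8-7|=1, |14-7|=7, |2-7|=5, |6-7|=1, |17-7|=10, |3-7|=4. 3 nearest: (8,A), (6,C), (3,A). Counts: {'A': 2, 'C': 1}. Majority class: A.

A


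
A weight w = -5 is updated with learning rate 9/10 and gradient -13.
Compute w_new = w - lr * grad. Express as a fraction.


w_new = -5 - 9/10 * -13 = -5 - -117/10 = 67/10.

67/10


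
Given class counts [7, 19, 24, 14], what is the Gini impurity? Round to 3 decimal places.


Total = 64. Proportions: 7/64, 19/64, 24/64, 14/64. sum(p_i^2) = 0.2886. Gini = 1 - 0.2886 = 0.7114, which rounds to 0.711.

0.711


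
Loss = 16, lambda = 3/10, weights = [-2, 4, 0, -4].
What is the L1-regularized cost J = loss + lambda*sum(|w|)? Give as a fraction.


L1 norm = sum(|w|) = 10. J = 16 + 3/10 * 10 = 19.

19


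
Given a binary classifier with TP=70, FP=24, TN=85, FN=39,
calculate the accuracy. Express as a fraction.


Accuracy = (TP + TN) / (TP + TN + FP + FN) = (70 + 85) / 218 = 155/218.

155/218


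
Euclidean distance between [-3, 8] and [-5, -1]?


d = sqrt(sum of squared differences). (-3--5)^2=4, (8--1)^2=81. Sum = 85.

sqrt(85)


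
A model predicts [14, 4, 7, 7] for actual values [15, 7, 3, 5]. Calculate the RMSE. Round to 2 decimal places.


MSE = 7.5000. RMSE = sqrt(7.5000) = 2.74.

2.74


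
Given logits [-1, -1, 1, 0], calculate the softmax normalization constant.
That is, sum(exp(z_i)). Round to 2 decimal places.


Denom = e^-1=0.3679 + e^-1=0.3679 + e^1=2.7183 + e^0=1.0000. Sum = 4.4541, which rounds to 4.45.

4.45


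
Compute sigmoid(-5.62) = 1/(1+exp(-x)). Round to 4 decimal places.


sigma(-5.62) = 1/(1+e^(5.62)) = 1/(1+275.889383) = 1/276.889383 = 0.0036.

0.0036


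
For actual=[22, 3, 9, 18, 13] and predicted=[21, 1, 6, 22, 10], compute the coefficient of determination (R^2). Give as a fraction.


Mean(y) = 13. SS_res = 39. SS_tot = 222. R^2 = 1 - 39/(222) = 61/74.

61/74


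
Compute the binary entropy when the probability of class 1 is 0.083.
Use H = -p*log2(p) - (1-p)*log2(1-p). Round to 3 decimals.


H = -0.083*log2(0.083) - 0.917*log2(0.917) = 0.413.

0.413


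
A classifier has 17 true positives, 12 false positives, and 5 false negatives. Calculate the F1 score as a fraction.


Precision = 17/29 = 17/29. Recall = 17/22 = 17/22. F1 = 2*P*R/(P+R) = 2/3.

2/3


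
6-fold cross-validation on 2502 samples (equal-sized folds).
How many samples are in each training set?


Each validation fold has 2502/6 = 417 samples. Training set = 2502 - 417 = 2085.

2085


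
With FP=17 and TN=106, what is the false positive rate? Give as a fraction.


FPR = FP / (FP + TN) = 17 / 123 = 17/123.

17/123


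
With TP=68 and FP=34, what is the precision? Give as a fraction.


Precision = TP / (TP + FP) = 68 / 102 = 2/3.

2/3


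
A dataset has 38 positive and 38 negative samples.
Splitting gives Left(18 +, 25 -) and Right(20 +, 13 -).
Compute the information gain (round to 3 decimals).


H(parent) = 1.0000. H(left) = 0.9808, H(right) = 0.9673. Weighted = (43/76)*0.9808 + (33/76)*0.9673 = 0.9749. IG = 1.0000 - 0.9749 = 0.0251, which rounds to 0.025.

0.025


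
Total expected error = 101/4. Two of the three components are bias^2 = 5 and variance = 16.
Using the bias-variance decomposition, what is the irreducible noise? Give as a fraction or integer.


Total error = bias^2 + variance + irreducible noise. So irreducible noise = 101/4 - 5 - 16 = 17/4.

17/4


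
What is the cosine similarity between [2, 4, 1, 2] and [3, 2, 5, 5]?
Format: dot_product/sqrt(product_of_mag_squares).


dot = 29. |a|^2 = 25, |b|^2 = 63. cos = 29/sqrt(1575).

29/sqrt(1575)


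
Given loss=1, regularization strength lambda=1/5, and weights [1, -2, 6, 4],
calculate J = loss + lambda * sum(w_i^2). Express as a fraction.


L2 sq norm = sum(w^2) = 57. J = 1 + 1/5 * 57 = 62/5.

62/5


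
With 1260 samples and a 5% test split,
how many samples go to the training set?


Test set = 1260 * 5% = 63. Training set = 1260 - 63 = 1197.

1197


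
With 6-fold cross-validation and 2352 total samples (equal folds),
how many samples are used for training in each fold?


Each validation fold has 2352/6 = 392 samples. Training set = 2352 - 392 = 1960.

1960


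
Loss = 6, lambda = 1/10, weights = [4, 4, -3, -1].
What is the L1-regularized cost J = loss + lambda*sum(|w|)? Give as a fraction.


L1 norm = sum(|w|) = 12. J = 6 + 1/10 * 12 = 36/5.

36/5


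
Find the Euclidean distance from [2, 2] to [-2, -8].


d = sqrt(sum of squared differences). (2--2)^2=16, (2--8)^2=100. Sum = 116.

sqrt(116)


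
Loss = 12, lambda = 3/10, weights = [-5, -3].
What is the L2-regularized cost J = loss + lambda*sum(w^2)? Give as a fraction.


L2 sq norm = sum(w^2) = 34. J = 12 + 3/10 * 34 = 111/5.

111/5


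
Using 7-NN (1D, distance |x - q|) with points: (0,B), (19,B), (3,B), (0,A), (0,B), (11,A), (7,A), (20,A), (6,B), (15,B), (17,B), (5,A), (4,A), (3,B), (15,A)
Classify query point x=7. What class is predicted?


Distances: |0-7|=7, |19-7|=12, |3-7|=4, |0-7|=7, |0-7|=7, |11-7|=4, |7-7|=0, |20-7|=13, |6-7|=1, |15-7|=8, |17-7|=10, |5-7|=2, |4-7|=3, |3-7|=4, |15-7|=8. 7 nearest: (7,A), (6,B), (5,A), (4,A), (11,A), (3,B), (3,B). Counts: {'A': 4, 'B': 3}. Majority class: A.

A


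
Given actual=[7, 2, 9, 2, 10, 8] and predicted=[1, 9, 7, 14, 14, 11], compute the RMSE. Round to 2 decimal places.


MSE = 43.0000. RMSE = sqrt(43.0000) = 6.56.

6.56


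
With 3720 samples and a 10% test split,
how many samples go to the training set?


Test set = 3720 * 10% = 372. Training set = 3720 - 372 = 3348.

3348


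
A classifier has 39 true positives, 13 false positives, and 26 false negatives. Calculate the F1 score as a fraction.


Precision = 39/52 = 3/4. Recall = 39/65 = 3/5. F1 = 2*P*R/(P+R) = 2/3.

2/3


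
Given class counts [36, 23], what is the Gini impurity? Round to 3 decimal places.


Total = 59. Proportions: 36/59, 23/59. sum(p_i^2) = 0.5243. Gini = 1 - 0.5243 = 0.4757, which rounds to 0.476.

0.476


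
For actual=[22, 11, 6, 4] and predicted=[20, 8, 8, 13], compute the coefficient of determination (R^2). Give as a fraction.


Mean(y) = 43/4. SS_res = 98. SS_tot = 779/4. R^2 = 1 - 98/(779/4) = 387/779.

387/779


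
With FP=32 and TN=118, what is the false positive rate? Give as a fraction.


FPR = FP / (FP + TN) = 32 / 150 = 16/75.

16/75


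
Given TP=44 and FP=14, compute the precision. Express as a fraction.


Precision = TP / (TP + FP) = 44 / 58 = 22/29.

22/29


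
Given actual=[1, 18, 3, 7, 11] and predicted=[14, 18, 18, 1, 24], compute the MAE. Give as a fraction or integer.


MAE = (1/5) * (|1-14|=13 + |18-18|=0 + |3-18|=15 + |7-1|=6 + |11-24|=13). Sum = 47. MAE = 47/5.

47/5


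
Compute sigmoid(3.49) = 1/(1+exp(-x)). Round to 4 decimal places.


sigma(3.49) = 1/(1+e^(-3.49)) = 1/(1+0.030501) = 1/1.030501 = 0.9704.

0.9704


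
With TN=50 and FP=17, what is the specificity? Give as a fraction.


Specificity = TN / (TN + FP) = 50 / 67 = 50/67.

50/67


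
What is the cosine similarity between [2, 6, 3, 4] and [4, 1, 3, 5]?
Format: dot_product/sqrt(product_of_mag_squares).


dot = 43. |a|^2 = 65, |b|^2 = 51. cos = 43/sqrt(3315).

43/sqrt(3315)


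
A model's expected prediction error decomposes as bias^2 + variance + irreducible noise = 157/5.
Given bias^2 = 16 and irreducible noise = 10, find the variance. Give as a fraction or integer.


Total error = bias^2 + variance + irreducible noise. So variance = 157/5 - 16 - 10 = 27/5.

27/5


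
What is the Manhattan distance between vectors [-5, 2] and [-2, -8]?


d = sum of absolute differences: |-5--2|=3 + |2--8|=10 = 13.

13


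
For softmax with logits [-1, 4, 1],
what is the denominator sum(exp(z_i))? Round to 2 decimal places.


Denom = e^-1=0.3679 + e^4=54.5982 + e^1=2.7183. Sum = 57.6844, which rounds to 57.68.

57.68


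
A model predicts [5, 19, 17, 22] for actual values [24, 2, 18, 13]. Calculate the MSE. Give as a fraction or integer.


MSE = (1/4) * ((24-5)^2=361 + (2-19)^2=289 + (18-17)^2=1 + (13-22)^2=81). Sum = 732. MSE = 183.

183


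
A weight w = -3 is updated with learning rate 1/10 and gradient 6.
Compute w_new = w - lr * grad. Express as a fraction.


w_new = -3 - 1/10 * 6 = -3 - 3/5 = -18/5.

-18/5


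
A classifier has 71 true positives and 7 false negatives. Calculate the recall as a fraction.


Recall = TP / (TP + FN) = 71 / 78 = 71/78.

71/78


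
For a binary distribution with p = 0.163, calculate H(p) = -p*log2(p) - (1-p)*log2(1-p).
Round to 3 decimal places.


H = -0.163*log2(0.163) - 0.837*log2(0.837) = 0.641.

0.641


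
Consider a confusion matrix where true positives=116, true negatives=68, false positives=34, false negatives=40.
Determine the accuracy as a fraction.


Accuracy = (TP + TN) / (TP + TN + FP + FN) = (116 + 68) / 258 = 92/129.

92/129


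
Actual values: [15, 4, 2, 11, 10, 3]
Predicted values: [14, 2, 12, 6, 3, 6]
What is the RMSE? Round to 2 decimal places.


MSE = 31.3333. RMSE = sqrt(31.3333) = 5.60.

5.60


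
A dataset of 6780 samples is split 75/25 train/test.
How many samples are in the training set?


Test set = 6780 * 25% = 1695. Training set = 6780 - 1695 = 5085.

5085


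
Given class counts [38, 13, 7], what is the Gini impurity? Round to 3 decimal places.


Total = 58. Proportions: 38/58, 13/58, 7/58. sum(p_i^2) = 0.4941. Gini = 1 - 0.4941 = 0.5059, which rounds to 0.506.

0.506


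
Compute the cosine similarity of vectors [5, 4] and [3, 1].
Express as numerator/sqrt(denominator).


dot = 19. |a|^2 = 41, |b|^2 = 10. cos = 19/sqrt(410).

19/sqrt(410)


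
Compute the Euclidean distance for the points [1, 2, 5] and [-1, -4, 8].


d = sqrt(sum of squared differences). (1--1)^2=4, (2--4)^2=36, (5-8)^2=9. Sum = 49.

7


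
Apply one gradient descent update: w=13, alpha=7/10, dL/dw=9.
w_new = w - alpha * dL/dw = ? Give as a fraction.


w_new = 13 - 7/10 * 9 = 13 - 63/10 = 67/10.

67/10


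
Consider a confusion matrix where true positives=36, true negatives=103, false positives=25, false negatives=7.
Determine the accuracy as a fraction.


Accuracy = (TP + TN) / (TP + TN + FP + FN) = (36 + 103) / 171 = 139/171.

139/171


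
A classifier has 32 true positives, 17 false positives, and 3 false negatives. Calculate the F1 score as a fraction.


Precision = 32/49 = 32/49. Recall = 32/35 = 32/35. F1 = 2*P*R/(P+R) = 16/21.

16/21


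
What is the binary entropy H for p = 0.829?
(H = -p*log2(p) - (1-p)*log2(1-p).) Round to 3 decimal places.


H = -0.829*log2(0.829) - 0.171*log2(0.171) = 0.660.

0.660


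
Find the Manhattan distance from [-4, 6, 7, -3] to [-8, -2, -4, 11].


d = sum of absolute differences: |-4--8|=4 + |6--2|=8 + |7--4|=11 + |-3-11|=14 = 37.

37


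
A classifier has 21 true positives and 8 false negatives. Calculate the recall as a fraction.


Recall = TP / (TP + FN) = 21 / 29 = 21/29.

21/29


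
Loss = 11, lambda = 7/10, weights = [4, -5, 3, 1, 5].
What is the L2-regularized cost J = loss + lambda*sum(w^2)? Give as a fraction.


L2 sq norm = sum(w^2) = 76. J = 11 + 7/10 * 76 = 321/5.

321/5


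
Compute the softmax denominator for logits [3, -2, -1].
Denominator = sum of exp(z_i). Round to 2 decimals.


Denom = e^3=20.0855 + e^-2=0.1353 + e^-1=0.3679. Sum = 20.5887, which rounds to 20.59.

20.59


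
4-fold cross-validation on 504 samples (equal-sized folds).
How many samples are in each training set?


Each validation fold has 504/4 = 126 samples. Training set = 504 - 126 = 378.

378


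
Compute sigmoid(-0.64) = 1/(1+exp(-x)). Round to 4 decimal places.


sigma(-0.64) = 1/(1+e^(0.64)) = 1/(1+1.896481) = 1/2.896481 = 0.3452.

0.3452


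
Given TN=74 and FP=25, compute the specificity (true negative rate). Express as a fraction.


Specificity = TN / (TN + FP) = 74 / 99 = 74/99.

74/99


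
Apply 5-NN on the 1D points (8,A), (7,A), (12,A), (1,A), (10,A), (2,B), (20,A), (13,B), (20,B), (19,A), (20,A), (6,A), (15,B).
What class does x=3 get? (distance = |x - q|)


Distances: |8-3|=5, |7-3|=4, |12-3|=9, |1-3|=2, |10-3|=7, |2-3|=1, |20-3|=17, |13-3|=10, |20-3|=17, |19-3|=16, |20-3|=17, |6-3|=3, |15-3|=12. 5 nearest: (2,B), (1,A), (6,A), (7,A), (8,A). Counts: {'B': 1, 'A': 4}. Majority class: A.

A


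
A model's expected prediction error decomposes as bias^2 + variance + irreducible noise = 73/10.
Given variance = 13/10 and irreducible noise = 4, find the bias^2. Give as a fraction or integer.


Total error = bias^2 + variance + irreducible noise. So bias^2 = 73/10 - 13/10 - 4 = 2.

2


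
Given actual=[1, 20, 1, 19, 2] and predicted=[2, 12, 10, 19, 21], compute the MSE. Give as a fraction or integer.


MSE = (1/5) * ((1-2)^2=1 + (20-12)^2=64 + (1-10)^2=81 + (19-19)^2=0 + (2-21)^2=361). Sum = 507. MSE = 507/5.

507/5


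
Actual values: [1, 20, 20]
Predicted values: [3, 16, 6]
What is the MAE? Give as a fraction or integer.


MAE = (1/3) * (|1-3|=2 + |20-16|=4 + |20-6|=14). Sum = 20. MAE = 20/3.

20/3


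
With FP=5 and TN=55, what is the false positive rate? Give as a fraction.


FPR = FP / (FP + TN) = 5 / 60 = 1/12.

1/12


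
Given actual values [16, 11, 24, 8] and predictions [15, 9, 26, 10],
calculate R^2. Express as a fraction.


Mean(y) = 59/4. SS_res = 13. SS_tot = 587/4. R^2 = 1 - 13/(587/4) = 535/587.

535/587


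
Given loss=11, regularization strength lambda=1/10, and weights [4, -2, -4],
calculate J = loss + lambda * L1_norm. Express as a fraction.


L1 norm = sum(|w|) = 10. J = 11 + 1/10 * 10 = 12.

12


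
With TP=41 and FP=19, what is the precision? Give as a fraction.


Precision = TP / (TP + FP) = 41 / 60 = 41/60.

41/60


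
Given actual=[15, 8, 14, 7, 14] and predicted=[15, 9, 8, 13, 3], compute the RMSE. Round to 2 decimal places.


MSE = 38.8000. RMSE = sqrt(38.8000) = 6.23.

6.23


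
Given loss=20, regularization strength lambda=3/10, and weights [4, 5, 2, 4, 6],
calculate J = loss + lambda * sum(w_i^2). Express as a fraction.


L2 sq norm = sum(w^2) = 97. J = 20 + 3/10 * 97 = 491/10.

491/10


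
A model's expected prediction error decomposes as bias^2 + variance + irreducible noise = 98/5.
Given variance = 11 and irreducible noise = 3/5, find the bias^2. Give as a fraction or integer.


Total error = bias^2 + variance + irreducible noise. So bias^2 = 98/5 - 11 - 3/5 = 8.

8


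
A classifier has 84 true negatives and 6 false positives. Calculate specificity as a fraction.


Specificity = TN / (TN + FP) = 84 / 90 = 14/15.

14/15


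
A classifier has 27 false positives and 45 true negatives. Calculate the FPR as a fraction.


FPR = FP / (FP + TN) = 27 / 72 = 3/8.

3/8


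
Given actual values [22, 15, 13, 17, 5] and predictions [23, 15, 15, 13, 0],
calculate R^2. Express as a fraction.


Mean(y) = 72/5. SS_res = 46. SS_tot = 776/5. R^2 = 1 - 46/(776/5) = 273/388.

273/388


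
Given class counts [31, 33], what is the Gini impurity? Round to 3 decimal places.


Total = 64. Proportions: 31/64, 33/64. sum(p_i^2) = 0.5005. Gini = 1 - 0.5005 = 0.4995, which rounds to 0.500.

0.500


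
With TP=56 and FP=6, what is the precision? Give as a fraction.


Precision = TP / (TP + FP) = 56 / 62 = 28/31.

28/31


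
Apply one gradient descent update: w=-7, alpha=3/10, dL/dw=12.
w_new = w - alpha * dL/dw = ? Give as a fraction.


w_new = -7 - 3/10 * 12 = -7 - 18/5 = -53/5.

-53/5


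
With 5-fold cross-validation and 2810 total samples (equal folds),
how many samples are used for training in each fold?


Each validation fold has 2810/5 = 562 samples. Training set = 2810 - 562 = 2248.

2248


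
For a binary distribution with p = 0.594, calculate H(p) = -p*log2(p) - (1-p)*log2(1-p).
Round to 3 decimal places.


H = -0.594*log2(0.594) - 0.406*log2(0.406) = 0.974.

0.974


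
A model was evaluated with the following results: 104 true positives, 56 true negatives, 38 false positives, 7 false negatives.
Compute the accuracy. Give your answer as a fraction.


Accuracy = (TP + TN) / (TP + TN + FP + FN) = (104 + 56) / 205 = 32/41.

32/41


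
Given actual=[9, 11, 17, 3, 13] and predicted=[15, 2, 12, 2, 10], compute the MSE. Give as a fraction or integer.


MSE = (1/5) * ((9-15)^2=36 + (11-2)^2=81 + (17-12)^2=25 + (3-2)^2=1 + (13-10)^2=9). Sum = 152. MSE = 152/5.

152/5


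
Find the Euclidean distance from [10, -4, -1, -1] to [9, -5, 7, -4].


d = sqrt(sum of squared differences). (10-9)^2=1, (-4--5)^2=1, (-1-7)^2=64, (-1--4)^2=9. Sum = 75.

sqrt(75)


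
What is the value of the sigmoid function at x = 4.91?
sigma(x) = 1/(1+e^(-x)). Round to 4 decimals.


sigma(4.91) = 1/(1+e^(-4.91)) = 1/(1+0.007372) = 1/1.007372 = 0.9927.

0.9927


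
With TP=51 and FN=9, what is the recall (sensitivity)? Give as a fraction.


Recall = TP / (TP + FN) = 51 / 60 = 17/20.

17/20


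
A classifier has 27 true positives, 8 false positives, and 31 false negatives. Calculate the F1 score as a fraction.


Precision = 27/35 = 27/35. Recall = 27/58 = 27/58. F1 = 2*P*R/(P+R) = 18/31.

18/31


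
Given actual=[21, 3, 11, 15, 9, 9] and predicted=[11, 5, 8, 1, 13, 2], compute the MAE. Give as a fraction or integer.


MAE = (1/6) * (|21-11|=10 + |3-5|=2 + |11-8|=3 + |15-1|=14 + |9-13|=4 + |9-2|=7). Sum = 40. MAE = 20/3.

20/3


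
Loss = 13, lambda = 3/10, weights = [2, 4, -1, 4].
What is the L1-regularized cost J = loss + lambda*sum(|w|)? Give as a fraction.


L1 norm = sum(|w|) = 11. J = 13 + 3/10 * 11 = 163/10.

163/10


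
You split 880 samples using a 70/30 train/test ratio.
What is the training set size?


Test set = 880 * 30% = 264. Training set = 880 - 264 = 616.

616


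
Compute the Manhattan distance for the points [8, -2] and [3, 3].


d = sum of absolute differences: |8-3|=5 + |-2-3|=5 = 10.

10


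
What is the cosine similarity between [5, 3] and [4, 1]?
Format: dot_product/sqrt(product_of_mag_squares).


dot = 23. |a|^2 = 34, |b|^2 = 17. cos = 23/sqrt(578).

23/sqrt(578)


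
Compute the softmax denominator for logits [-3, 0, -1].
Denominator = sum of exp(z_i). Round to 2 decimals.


Denom = e^-3=0.0498 + e^0=1.0000 + e^-1=0.3679. Sum = 1.4177, which rounds to 1.42.

1.42


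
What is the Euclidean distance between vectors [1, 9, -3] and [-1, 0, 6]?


d = sqrt(sum of squared differences). (1--1)^2=4, (9-0)^2=81, (-3-6)^2=81. Sum = 166.

sqrt(166)


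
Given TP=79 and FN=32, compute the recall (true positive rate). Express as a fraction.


Recall = TP / (TP + FN) = 79 / 111 = 79/111.

79/111


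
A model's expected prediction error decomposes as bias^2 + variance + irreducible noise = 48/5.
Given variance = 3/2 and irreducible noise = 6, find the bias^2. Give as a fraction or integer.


Total error = bias^2 + variance + irreducible noise. So bias^2 = 48/5 - 3/2 - 6 = 21/10.

21/10


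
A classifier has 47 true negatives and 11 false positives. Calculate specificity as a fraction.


Specificity = TN / (TN + FP) = 47 / 58 = 47/58.

47/58


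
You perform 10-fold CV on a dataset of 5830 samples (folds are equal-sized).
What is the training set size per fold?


Each validation fold has 5830/10 = 583 samples. Training set = 5830 - 583 = 5247.

5247


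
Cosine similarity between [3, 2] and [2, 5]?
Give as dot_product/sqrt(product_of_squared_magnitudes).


dot = 16. |a|^2 = 13, |b|^2 = 29. cos = 16/sqrt(377).

16/sqrt(377)


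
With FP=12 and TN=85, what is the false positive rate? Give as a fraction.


FPR = FP / (FP + TN) = 12 / 97 = 12/97.

12/97


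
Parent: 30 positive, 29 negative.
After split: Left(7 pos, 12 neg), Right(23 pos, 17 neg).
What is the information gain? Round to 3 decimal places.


H(parent) = 0.9998. H(left) = 0.9495, H(right) = 0.9837. Weighted = (19/59)*0.9495 + (40/59)*0.9837 = 0.9727. IG = 0.9998 - 0.9727 = 0.0271, which rounds to 0.027.

0.027


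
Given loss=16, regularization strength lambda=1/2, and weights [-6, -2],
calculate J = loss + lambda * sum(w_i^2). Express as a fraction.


L2 sq norm = sum(w^2) = 40. J = 16 + 1/2 * 40 = 36.

36


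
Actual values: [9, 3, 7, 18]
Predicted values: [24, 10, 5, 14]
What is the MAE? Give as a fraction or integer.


MAE = (1/4) * (|9-24|=15 + |3-10|=7 + |7-5|=2 + |18-14|=4). Sum = 28. MAE = 7.

7


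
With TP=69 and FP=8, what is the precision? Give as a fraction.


Precision = TP / (TP + FP) = 69 / 77 = 69/77.

69/77


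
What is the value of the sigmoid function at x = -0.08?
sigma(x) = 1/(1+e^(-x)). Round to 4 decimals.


sigma(-0.08) = 1/(1+e^(0.08)) = 1/(1+1.083287) = 1/2.083287 = 0.4800.

0.4800


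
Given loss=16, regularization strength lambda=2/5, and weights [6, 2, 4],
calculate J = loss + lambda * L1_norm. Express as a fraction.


L1 norm = sum(|w|) = 12. J = 16 + 2/5 * 12 = 104/5.

104/5


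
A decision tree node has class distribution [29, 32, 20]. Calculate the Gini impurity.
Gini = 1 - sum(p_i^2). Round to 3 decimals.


Total = 81. Proportions: 29/81, 32/81, 20/81. sum(p_i^2) = 0.3452. Gini = 1 - 0.3452 = 0.6548, which rounds to 0.655.

0.655


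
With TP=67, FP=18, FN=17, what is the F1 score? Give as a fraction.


Precision = 67/85 = 67/85. Recall = 67/84 = 67/84. F1 = 2*P*R/(P+R) = 134/169.

134/169


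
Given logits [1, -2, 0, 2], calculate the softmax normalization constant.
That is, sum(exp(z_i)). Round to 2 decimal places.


Denom = e^1=2.7183 + e^-2=0.1353 + e^0=1.0000 + e^2=7.3891. Sum = 11.2427, which rounds to 11.24.

11.24


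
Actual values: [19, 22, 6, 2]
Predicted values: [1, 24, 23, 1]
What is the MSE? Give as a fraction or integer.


MSE = (1/4) * ((19-1)^2=324 + (22-24)^2=4 + (6-23)^2=289 + (2-1)^2=1). Sum = 618. MSE = 309/2.

309/2


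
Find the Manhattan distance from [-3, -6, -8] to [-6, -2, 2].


d = sum of absolute differences: |-3--6|=3 + |-6--2|=4 + |-8-2|=10 = 17.

17


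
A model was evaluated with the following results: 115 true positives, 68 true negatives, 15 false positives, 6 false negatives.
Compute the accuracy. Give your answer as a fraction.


Accuracy = (TP + TN) / (TP + TN + FP + FN) = (115 + 68) / 204 = 61/68.

61/68


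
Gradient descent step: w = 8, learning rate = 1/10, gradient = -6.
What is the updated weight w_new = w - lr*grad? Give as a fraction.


w_new = 8 - 1/10 * -6 = 8 - -3/5 = 43/5.

43/5


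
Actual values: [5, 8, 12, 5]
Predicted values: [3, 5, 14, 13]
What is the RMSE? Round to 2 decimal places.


MSE = 20.2500. RMSE = sqrt(20.2500) = 4.50.

4.50


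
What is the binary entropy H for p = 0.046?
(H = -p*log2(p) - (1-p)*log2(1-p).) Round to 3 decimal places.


H = -0.046*log2(0.046) - 0.954*log2(0.954) = 0.269.

0.269


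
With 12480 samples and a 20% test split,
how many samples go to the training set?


Test set = 12480 * 20% = 2496. Training set = 12480 - 2496 = 9984.

9984


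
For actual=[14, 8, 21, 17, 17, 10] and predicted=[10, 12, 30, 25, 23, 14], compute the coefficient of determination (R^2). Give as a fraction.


Mean(y) = 29/2. SS_res = 229. SS_tot = 235/2. R^2 = 1 - 229/(235/2) = -223/235.

-223/235


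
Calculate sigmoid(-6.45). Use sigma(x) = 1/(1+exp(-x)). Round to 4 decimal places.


sigma(-6.45) = 1/(1+e^(6.45)) = 1/(1+632.702293) = 1/633.702293 = 0.0016.

0.0016


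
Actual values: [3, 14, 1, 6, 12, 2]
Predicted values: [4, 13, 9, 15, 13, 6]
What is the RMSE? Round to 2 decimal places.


MSE = 27.3333. RMSE = sqrt(27.3333) = 5.23.

5.23


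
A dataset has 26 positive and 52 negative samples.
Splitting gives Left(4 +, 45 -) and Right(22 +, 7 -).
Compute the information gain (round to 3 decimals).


H(parent) = 0.9183. H(left) = 0.4079, H(right) = 0.7973. Weighted = (49/78)*0.4079 + (29/78)*0.7973 = 0.5527. IG = 0.9183 - 0.5527 = 0.3656, which rounds to 0.366.

0.366


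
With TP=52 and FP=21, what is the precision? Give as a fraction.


Precision = TP / (TP + FP) = 52 / 73 = 52/73.

52/73


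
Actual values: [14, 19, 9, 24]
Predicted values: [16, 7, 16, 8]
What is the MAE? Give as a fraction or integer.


MAE = (1/4) * (|14-16|=2 + |19-7|=12 + |9-16|=7 + |24-8|=16). Sum = 37. MAE = 37/4.

37/4


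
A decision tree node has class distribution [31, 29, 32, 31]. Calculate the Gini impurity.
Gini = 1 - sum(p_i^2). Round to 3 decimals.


Total = 123. Proportions: 31/123, 29/123, 32/123, 31/123. sum(p_i^2) = 0.2503. Gini = 1 - 0.2503 = 0.7497, which rounds to 0.750.

0.750


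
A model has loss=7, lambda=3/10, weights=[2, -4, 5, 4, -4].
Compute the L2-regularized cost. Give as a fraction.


L2 sq norm = sum(w^2) = 77. J = 7 + 3/10 * 77 = 301/10.

301/10


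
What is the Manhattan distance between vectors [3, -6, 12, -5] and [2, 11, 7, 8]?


d = sum of absolute differences: |3-2|=1 + |-6-11|=17 + |12-7|=5 + |-5-8|=13 = 36.

36


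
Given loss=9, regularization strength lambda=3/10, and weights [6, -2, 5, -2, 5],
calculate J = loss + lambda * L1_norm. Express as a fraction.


L1 norm = sum(|w|) = 20. J = 9 + 3/10 * 20 = 15.

15


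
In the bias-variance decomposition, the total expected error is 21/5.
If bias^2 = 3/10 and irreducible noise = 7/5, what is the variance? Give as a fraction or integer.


Total error = bias^2 + variance + irreducible noise. So variance = 21/5 - 3/10 - 7/5 = 5/2.

5/2


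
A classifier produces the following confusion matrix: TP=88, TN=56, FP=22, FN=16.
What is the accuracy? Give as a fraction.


Accuracy = (TP + TN) / (TP + TN + FP + FN) = (88 + 56) / 182 = 72/91.

72/91


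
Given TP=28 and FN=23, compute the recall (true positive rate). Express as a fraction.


Recall = TP / (TP + FN) = 28 / 51 = 28/51.

28/51


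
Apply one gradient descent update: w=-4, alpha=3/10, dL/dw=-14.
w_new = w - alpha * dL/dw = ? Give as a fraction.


w_new = -4 - 3/10 * -14 = -4 - -21/5 = 1/5.

1/5


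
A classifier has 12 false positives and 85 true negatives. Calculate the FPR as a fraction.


FPR = FP / (FP + TN) = 12 / 97 = 12/97.

12/97


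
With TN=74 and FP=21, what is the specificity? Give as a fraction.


Specificity = TN / (TN + FP) = 74 / 95 = 74/95.

74/95


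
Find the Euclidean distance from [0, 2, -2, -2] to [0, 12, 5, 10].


d = sqrt(sum of squared differences). (0-0)^2=0, (2-12)^2=100, (-2-5)^2=49, (-2-10)^2=144. Sum = 293.

sqrt(293)


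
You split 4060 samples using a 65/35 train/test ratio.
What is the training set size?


Test set = 4060 * 35% = 1421. Training set = 4060 - 1421 = 2639.

2639


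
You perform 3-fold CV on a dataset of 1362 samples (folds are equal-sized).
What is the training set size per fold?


Each validation fold has 1362/3 = 454 samples. Training set = 1362 - 454 = 908.

908


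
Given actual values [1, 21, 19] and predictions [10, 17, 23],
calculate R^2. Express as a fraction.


Mean(y) = 41/3. SS_res = 113. SS_tot = 728/3. R^2 = 1 - 113/(728/3) = 389/728.

389/728


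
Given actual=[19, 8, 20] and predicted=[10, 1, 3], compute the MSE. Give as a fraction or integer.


MSE = (1/3) * ((19-10)^2=81 + (8-1)^2=49 + (20-3)^2=289). Sum = 419. MSE = 419/3.

419/3


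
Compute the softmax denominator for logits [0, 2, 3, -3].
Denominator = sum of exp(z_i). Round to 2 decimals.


Denom = e^0=1.0000 + e^2=7.3891 + e^3=20.0855 + e^-3=0.0498. Sum = 28.5244, which rounds to 28.52.

28.52


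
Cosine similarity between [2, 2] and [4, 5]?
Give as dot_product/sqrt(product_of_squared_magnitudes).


dot = 18. |a|^2 = 8, |b|^2 = 41. cos = 18/sqrt(328).

18/sqrt(328)


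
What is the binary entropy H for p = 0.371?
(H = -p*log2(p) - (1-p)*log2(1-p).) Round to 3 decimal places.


H = -0.371*log2(0.371) - 0.629*log2(0.629) = 0.951.

0.951


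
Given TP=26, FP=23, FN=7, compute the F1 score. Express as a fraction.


Precision = 26/49 = 26/49. Recall = 26/33 = 26/33. F1 = 2*P*R/(P+R) = 26/41.

26/41


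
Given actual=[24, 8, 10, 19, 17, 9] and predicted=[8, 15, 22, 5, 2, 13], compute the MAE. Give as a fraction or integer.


MAE = (1/6) * (|24-8|=16 + |8-15|=7 + |10-22|=12 + |19-5|=14 + |17-2|=15 + |9-13|=4). Sum = 68. MAE = 34/3.

34/3


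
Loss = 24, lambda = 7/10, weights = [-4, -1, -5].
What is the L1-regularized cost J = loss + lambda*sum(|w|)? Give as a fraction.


L1 norm = sum(|w|) = 10. J = 24 + 7/10 * 10 = 31.

31


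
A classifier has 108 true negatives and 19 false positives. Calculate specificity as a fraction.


Specificity = TN / (TN + FP) = 108 / 127 = 108/127.

108/127


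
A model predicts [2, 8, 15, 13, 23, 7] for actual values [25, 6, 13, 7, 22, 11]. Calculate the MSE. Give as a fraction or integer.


MSE = (1/6) * ((25-2)^2=529 + (6-8)^2=4 + (13-15)^2=4 + (7-13)^2=36 + (22-23)^2=1 + (11-7)^2=16). Sum = 590. MSE = 295/3.

295/3


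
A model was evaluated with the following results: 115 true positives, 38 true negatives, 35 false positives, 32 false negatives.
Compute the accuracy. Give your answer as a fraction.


Accuracy = (TP + TN) / (TP + TN + FP + FN) = (115 + 38) / 220 = 153/220.

153/220


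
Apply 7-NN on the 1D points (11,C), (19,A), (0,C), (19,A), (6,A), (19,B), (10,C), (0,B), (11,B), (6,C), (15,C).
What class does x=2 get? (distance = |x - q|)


Distances: |11-2|=9, |19-2|=17, |0-2|=2, |19-2|=17, |6-2|=4, |19-2|=17, |10-2|=8, |0-2|=2, |11-2|=9, |6-2|=4, |15-2|=13. 7 nearest: (0,B), (0,C), (6,A), (6,C), (10,C), (11,B), (11,C). Counts: {'B': 2, 'C': 4, 'A': 1}. Majority class: C.

C


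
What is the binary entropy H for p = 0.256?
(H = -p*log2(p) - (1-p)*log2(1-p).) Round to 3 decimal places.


H = -0.256*log2(0.256) - 0.744*log2(0.744) = 0.821.

0.821


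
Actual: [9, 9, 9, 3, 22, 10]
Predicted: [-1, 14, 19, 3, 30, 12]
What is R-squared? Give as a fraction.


Mean(y) = 31/3. SS_res = 293. SS_tot = 586/3. R^2 = 1 - 293/(586/3) = -1/2.

-1/2


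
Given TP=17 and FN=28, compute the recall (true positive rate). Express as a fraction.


Recall = TP / (TP + FN) = 17 / 45 = 17/45.

17/45


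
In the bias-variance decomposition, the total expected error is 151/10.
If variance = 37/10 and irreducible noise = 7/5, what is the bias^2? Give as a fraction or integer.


Total error = bias^2 + variance + irreducible noise. So bias^2 = 151/10 - 37/10 - 7/5 = 10.

10


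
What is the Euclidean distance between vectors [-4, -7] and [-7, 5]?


d = sqrt(sum of squared differences). (-4--7)^2=9, (-7-5)^2=144. Sum = 153.

sqrt(153)


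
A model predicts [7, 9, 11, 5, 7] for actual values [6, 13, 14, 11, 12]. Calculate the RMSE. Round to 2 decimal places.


MSE = 17.4000. RMSE = sqrt(17.4000) = 4.17.

4.17


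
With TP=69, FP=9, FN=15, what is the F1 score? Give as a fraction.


Precision = 69/78 = 23/26. Recall = 69/84 = 23/28. F1 = 2*P*R/(P+R) = 23/27.

23/27


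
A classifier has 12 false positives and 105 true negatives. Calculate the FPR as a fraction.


FPR = FP / (FP + TN) = 12 / 117 = 4/39.

4/39


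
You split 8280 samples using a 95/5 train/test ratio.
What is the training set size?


Test set = 8280 * 5% = 414. Training set = 8280 - 414 = 7866.

7866


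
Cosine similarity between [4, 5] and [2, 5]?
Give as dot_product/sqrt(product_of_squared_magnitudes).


dot = 33. |a|^2 = 41, |b|^2 = 29. cos = 33/sqrt(1189).

33/sqrt(1189)


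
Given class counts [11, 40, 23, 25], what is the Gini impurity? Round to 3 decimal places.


Total = 99. Proportions: 11/99, 40/99, 23/99, 25/99. sum(p_i^2) = 0.2933. Gini = 1 - 0.2933 = 0.7067, which rounds to 0.707.

0.707


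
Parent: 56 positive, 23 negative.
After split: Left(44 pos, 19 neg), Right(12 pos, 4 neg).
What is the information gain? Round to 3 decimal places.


H(parent) = 0.8702. H(left) = 0.8832, H(right) = 0.8113. Weighted = (63/79)*0.8832 + (16/79)*0.8113 = 0.8686. IG = 0.8702 - 0.8686 = 0.0016, which rounds to 0.002.

0.002


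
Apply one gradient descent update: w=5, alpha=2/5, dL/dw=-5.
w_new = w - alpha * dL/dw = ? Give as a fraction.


w_new = 5 - 2/5 * -5 = 5 - -2 = 7.

7


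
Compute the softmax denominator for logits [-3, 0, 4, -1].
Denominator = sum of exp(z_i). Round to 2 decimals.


Denom = e^-3=0.0498 + e^0=1.0000 + e^4=54.5982 + e^-1=0.3679. Sum = 56.0159, which rounds to 56.02.

56.02


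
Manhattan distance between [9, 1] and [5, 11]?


d = sum of absolute differences: |9-5|=4 + |1-11|=10 = 14.

14


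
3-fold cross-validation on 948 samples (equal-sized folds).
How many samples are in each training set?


Each validation fold has 948/3 = 316 samples. Training set = 948 - 316 = 632.

632


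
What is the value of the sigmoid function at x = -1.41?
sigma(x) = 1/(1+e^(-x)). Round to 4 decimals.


sigma(-1.41) = 1/(1+e^(1.41)) = 1/(1+4.095955) = 1/5.095955 = 0.1962.

0.1962


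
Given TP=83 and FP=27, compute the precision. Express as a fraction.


Precision = TP / (TP + FP) = 83 / 110 = 83/110.

83/110


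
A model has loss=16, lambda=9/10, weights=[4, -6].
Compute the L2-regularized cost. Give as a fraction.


L2 sq norm = sum(w^2) = 52. J = 16 + 9/10 * 52 = 314/5.

314/5


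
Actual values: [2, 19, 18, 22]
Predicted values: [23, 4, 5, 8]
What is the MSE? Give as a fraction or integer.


MSE = (1/4) * ((2-23)^2=441 + (19-4)^2=225 + (18-5)^2=169 + (22-8)^2=196). Sum = 1031. MSE = 1031/4.

1031/4


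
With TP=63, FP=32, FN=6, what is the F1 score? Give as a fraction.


Precision = 63/95 = 63/95. Recall = 63/69 = 21/23. F1 = 2*P*R/(P+R) = 63/82.

63/82


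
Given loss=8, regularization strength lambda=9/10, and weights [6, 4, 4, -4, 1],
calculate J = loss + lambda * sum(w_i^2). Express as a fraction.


L2 sq norm = sum(w^2) = 85. J = 8 + 9/10 * 85 = 169/2.

169/2


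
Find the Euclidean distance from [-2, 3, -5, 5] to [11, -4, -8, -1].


d = sqrt(sum of squared differences). (-2-11)^2=169, (3--4)^2=49, (-5--8)^2=9, (5--1)^2=36. Sum = 263.

sqrt(263)


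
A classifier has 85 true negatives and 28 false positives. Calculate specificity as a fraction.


Specificity = TN / (TN + FP) = 85 / 113 = 85/113.

85/113


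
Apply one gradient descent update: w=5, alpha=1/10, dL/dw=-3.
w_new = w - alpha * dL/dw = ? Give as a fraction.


w_new = 5 - 1/10 * -3 = 5 - -3/10 = 53/10.

53/10


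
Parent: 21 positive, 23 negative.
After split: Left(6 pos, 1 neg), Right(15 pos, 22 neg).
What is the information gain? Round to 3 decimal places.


H(parent) = 0.9985. H(left) = 0.5917, H(right) = 0.9740. Weighted = (7/44)*0.5917 + (37/44)*0.9740 = 0.9132. IG = 0.9985 - 0.9132 = 0.0853, which rounds to 0.085.

0.085


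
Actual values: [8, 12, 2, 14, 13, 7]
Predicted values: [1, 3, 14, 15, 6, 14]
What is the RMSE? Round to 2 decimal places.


MSE = 62.1667. RMSE = sqrt(62.1667) = 7.88.

7.88


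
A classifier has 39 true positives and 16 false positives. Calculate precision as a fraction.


Precision = TP / (TP + FP) = 39 / 55 = 39/55.

39/55


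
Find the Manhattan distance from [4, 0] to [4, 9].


d = sum of absolute differences: |4-4|=0 + |0-9|=9 = 9.

9


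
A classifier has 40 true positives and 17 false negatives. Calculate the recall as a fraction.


Recall = TP / (TP + FN) = 40 / 57 = 40/57.

40/57


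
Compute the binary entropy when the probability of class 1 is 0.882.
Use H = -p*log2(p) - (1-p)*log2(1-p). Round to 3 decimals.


H = -0.882*log2(0.882) - 0.118*log2(0.118) = 0.524.

0.524


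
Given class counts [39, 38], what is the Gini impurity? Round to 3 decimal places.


Total = 77. Proportions: 39/77, 38/77. sum(p_i^2) = 0.5001. Gini = 1 - 0.5001 = 0.4999, which rounds to 0.500.

0.500


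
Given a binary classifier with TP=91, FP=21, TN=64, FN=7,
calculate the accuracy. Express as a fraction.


Accuracy = (TP + TN) / (TP + TN + FP + FN) = (91 + 64) / 183 = 155/183.

155/183


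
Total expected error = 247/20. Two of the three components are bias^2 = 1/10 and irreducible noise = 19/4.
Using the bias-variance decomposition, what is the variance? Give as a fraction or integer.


Total error = bias^2 + variance + irreducible noise. So variance = 247/20 - 1/10 - 19/4 = 15/2.

15/2


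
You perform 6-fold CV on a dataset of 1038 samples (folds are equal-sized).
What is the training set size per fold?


Each validation fold has 1038/6 = 173 samples. Training set = 1038 - 173 = 865.

865


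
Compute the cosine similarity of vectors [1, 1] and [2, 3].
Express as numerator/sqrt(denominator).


dot = 5. |a|^2 = 2, |b|^2 = 13. cos = 5/sqrt(26).

5/sqrt(26)


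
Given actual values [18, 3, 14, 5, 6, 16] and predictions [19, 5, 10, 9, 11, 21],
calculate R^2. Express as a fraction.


Mean(y) = 31/3. SS_res = 87. SS_tot = 616/3. R^2 = 1 - 87/(616/3) = 355/616.

355/616


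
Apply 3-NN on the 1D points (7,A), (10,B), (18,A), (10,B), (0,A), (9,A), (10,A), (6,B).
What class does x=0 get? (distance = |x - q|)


Distances: |7-0|=7, |10-0|=10, |18-0|=18, |10-0|=10, |0-0|=0, |9-0|=9, |10-0|=10, |6-0|=6. 3 nearest: (0,A), (6,B), (7,A). Counts: {'A': 2, 'B': 1}. Majority class: A.

A


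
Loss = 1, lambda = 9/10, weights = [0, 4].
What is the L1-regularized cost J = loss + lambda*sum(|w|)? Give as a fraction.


L1 norm = sum(|w|) = 4. J = 1 + 9/10 * 4 = 23/5.

23/5


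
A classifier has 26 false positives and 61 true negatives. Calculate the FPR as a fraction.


FPR = FP / (FP + TN) = 26 / 87 = 26/87.

26/87


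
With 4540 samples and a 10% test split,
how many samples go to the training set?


Test set = 4540 * 10% = 454. Training set = 4540 - 454 = 4086.

4086


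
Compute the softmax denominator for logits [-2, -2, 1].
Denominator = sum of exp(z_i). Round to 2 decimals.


Denom = e^-2=0.1353 + e^-2=0.1353 + e^1=2.7183. Sum = 2.9889, which rounds to 2.99.

2.99


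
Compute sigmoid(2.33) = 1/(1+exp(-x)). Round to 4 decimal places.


sigma(2.33) = 1/(1+e^(-2.33)) = 1/(1+0.097296) = 1/1.097296 = 0.9113.

0.9113


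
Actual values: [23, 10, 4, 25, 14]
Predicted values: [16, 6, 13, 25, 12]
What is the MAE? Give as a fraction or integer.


MAE = (1/5) * (|23-16|=7 + |10-6|=4 + |4-13|=9 + |25-25|=0 + |14-12|=2). Sum = 22. MAE = 22/5.

22/5


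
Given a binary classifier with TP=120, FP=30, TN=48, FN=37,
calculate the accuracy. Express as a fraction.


Accuracy = (TP + TN) / (TP + TN + FP + FN) = (120 + 48) / 235 = 168/235.

168/235


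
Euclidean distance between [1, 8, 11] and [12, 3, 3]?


d = sqrt(sum of squared differences). (1-12)^2=121, (8-3)^2=25, (11-3)^2=64. Sum = 210.

sqrt(210)


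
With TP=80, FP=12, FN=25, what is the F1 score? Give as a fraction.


Precision = 80/92 = 20/23. Recall = 80/105 = 16/21. F1 = 2*P*R/(P+R) = 160/197.

160/197


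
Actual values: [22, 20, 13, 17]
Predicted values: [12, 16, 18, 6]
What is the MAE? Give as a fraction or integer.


MAE = (1/4) * (|22-12|=10 + |20-16|=4 + |13-18|=5 + |17-6|=11). Sum = 30. MAE = 15/2.

15/2
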